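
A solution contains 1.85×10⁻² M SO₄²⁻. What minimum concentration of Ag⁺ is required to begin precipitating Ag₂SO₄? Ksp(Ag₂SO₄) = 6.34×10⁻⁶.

1.85×10⁻² M

Each salt precipitates once Q = Ksp for that salt.
Ag₂SO₄(s) ⇌ 2 Ag⁺(aq) + SO₄²⁻(aq)
Ksp = [Ag⁺]^2[SO₄²⁻] = [Ag⁺]^2(1.85×10⁻²)
[Ag⁺]^2 = 6.34×10⁻⁶ / (1.85×10⁻²) = 3.43×10⁻⁴
[Ag⁺] = 1.85×10⁻² M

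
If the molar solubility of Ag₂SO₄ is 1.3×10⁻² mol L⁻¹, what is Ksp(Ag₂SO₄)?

Ksp = 8.8×10⁻⁶

Ag₂SO₄(s) ⇌ 2 Ag⁺(aq) + SO₄²⁻(aq)
Let s be the molar solubility. Then [Ag⁺] = 2s and [SO₄²⁻] = s.
Ksp = [Ag⁺]^2[SO₄²⁻] = (2s)^2 · s = 4s^3
Ksp = 4 × (1.3×10⁻²)^3 = 8.8×10⁻⁶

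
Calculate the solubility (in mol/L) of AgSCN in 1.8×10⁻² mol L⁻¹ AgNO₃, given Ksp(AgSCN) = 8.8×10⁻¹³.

4.9×10⁻¹¹ M

AgSCN(s) ⇌ Ag⁺(aq) + SCN⁻(aq)
Ag⁺ is already present at 1.8×10⁻² mol L⁻¹. If s mol/L of AgSCN dissolves, [SCN⁻] = s while [Ag⁺] ≈ 1.8×10⁻² mol L⁻¹.
Ksp = [Ag⁺][SCN⁻] = (1.8×10⁻²)s
s = 8.8×10⁻¹³ / (1.8×10⁻²) = 4.9×10⁻¹¹
s = 4.9×10⁻¹¹ mol L⁻¹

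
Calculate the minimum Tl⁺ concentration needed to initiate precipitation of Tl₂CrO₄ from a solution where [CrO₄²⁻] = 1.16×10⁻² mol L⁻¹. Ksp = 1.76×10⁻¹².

Precipitation of each salt begins when its ion product equals Ksp.
Tl₂CrO₄(s) ⇌ 2 Tl⁺(aq) + CrO₄²⁻(aq)
Ksp = [Tl⁺]^2[CrO₄²⁻] = [Tl⁺]^2(1.16×10⁻²)
[Tl⁺]^2 = 1.76×10⁻¹² / (1.16×10⁻²) = 1.52×10⁻¹⁰
[Tl⁺] = 1.23×10⁻⁵ mol L⁻¹

1.23×10⁻⁵ M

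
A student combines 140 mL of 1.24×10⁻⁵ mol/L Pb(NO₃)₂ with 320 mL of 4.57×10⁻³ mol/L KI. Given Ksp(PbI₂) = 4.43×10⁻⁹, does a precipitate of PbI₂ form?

Total volume after mixing = 140 + 320 = 460 mL.
[Pb²⁺] = (1.24×10⁻⁵)(140)/460 = 3.77×10⁻⁶ mol/L
[I⁻] = (4.57×10⁻³)(320)/460 = 3.18×10⁻³ mol/L
Q = [Pb²⁺][I⁻]^2 = 3.81×10⁻¹¹
Q = 3.81×10⁻¹¹ < Ksp = 4.43×10⁻⁹, so the solution is unsaturated and no precipitate forms.

No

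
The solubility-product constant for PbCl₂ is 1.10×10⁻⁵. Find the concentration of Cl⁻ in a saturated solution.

2.80×10⁻² M

PbCl₂(s) ⇌ Pb²⁺(aq) + 2 Cl⁻(aq)
Call the molar solubility s, so that [Pb²⁺] = s and [Cl⁻] = 2s.
Ksp = [Pb²⁺][Cl⁻]^2 = s · (2s)^2 = 4s^3 = 1.10×10⁻⁵
s = 1.40×10⁻² M
[Cl⁻] = 2s = 2.80×10⁻² M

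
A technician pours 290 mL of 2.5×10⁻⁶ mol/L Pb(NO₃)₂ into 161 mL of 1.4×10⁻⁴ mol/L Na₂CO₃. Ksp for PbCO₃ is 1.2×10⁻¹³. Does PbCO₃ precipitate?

The combined volume is 451 mL.
[Pb²⁺] = (2.5×10⁻⁶)(290)/451 = 1.6×10⁻⁶ mol/L
[CO₃²⁻] = (1.4×10⁻⁴)(161)/451 = 5.0×10⁻⁵ mol/L
Q = [Pb²⁺][CO₃²⁻] = 8.0×10⁻¹¹
Because Q > Ksp (8.0×10⁻¹¹ vs 1.2×10⁻¹³), a precipitate of PbCO₃ forms.

Yes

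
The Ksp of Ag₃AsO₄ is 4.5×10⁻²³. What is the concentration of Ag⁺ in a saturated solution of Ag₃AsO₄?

3.4×10⁻⁶ M

Ag₃AsO₄(s) ⇌ 3 Ag⁺(aq) + AsO₄³⁻(aq)
If s mol/L of Ag₃AsO₄ dissolves, [Ag⁺] = 3s and [AsO₄³⁻] = s.
Ksp = [Ag⁺]^3[AsO₄³⁻] = (3s)^3 · s = 27s^4 = 4.5×10⁻²³
s = 1.1×10⁻⁶ mol/L
[Ag⁺] = 3s = 3.4×10⁻⁶ mol/L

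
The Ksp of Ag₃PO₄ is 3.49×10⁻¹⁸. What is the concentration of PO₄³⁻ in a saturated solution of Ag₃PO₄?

Ag₃PO₄(s) ⇌ 3 Ag⁺(aq) + PO₄³⁻(aq)
Call the molar solubility s, so that [Ag⁺] = 3s and [PO₄³⁻] = s.
Ksp = [Ag⁺]^3[PO₄³⁻] = (3s)^3 · s = 27s^4 = 3.49×10⁻¹⁸
s = 1.90×10⁻⁵ mol/L
[PO₄³⁻] = s = 1.90×10⁻⁵ mol/L

1.90×10⁻⁵ M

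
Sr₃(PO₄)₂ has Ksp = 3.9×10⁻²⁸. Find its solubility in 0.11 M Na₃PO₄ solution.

1.1×10⁻⁹ M

Sr₃(PO₄)₂(s) ⇌ 3 Sr²⁺(aq) + 2 PO₄³⁻(aq)
PO₄³⁻ is already present at 0.11 M. If s mol/L of Sr₃(PO₄)₂ dissolves, [Sr²⁺] = 3s while [PO₄³⁻] ≈ 0.11 M.
Ksp = [Sr²⁺]^3[PO₄³⁻]^2 = (3s)^3(0.11)^2
(3s)^3 = 3.9×10⁻²⁸ / (0.11)^2 = 3.2×10⁻²⁶
s = 1.1×10⁻⁹ M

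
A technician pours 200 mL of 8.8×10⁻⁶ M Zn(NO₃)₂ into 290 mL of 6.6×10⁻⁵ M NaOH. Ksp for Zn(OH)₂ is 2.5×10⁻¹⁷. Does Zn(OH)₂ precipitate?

Yes

The combined volume is 490 mL.
[Zn²⁺] = (8.8×10⁻⁶)(200)/490 = 3.6×10⁻⁶ M
[OH⁻] = (6.6×10⁻⁵)(290)/490 = 3.9×10⁻⁵ M
Q = [Zn²⁺][OH⁻]^2 = 5.5×10⁻¹⁵
Q = 5.5×10⁻¹⁵ > Ksp = 2.5×10⁻¹⁷, so the solution is supersaturated and Zn(OH)₂ precipitates.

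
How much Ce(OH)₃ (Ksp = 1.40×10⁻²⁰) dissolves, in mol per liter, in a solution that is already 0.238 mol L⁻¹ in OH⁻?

1.04×10⁻¹⁸ M

Ce(OH)₃(s) ⇌ Ce³⁺(aq) + 3 OH⁻(aq)
OH⁻ is already present at 0.238 mol L⁻¹. If s mol/L of Ce(OH)₃ dissolves, [Ce³⁺] = s while [OH⁻] ≈ 0.238 mol L⁻¹.
Ksp = [Ce³⁺][OH⁻]^3 = s(0.238)^3
s = 1.40×10⁻²⁰ / (0.238)^3 = 1.04×10⁻¹⁸
s = 1.04×10⁻¹⁸ mol L⁻¹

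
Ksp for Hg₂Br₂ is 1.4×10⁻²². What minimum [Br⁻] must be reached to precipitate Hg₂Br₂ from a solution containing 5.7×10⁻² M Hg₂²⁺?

5.0×10⁻¹¹ M

Each salt precipitates once Q = Ksp for that salt.
Hg₂Br₂(s) ⇌ Hg₂²⁺(aq) + 2 Br⁻(aq)
Ksp = [Hg₂²⁺][Br⁻]^2 = [Br⁻]^2(5.7×10⁻²)
[Br⁻]^2 = 1.4×10⁻²² / (5.7×10⁻²) = 2.5×10⁻²¹
[Br⁻] = 5.0×10⁻¹¹ M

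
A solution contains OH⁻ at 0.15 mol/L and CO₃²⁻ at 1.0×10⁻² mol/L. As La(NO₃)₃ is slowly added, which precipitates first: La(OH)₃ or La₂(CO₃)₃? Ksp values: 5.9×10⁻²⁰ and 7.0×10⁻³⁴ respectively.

La(OH)₃

A salt starts to precipitate once the ion product Q reaches its Ksp.
For La(OH)₃: [La³⁺] = (Ksp/[OH⁻]^3) = 1.7×10⁻¹⁷ mol/L
For La₂(CO₃)₃: [La³⁺] = (Ksp/[CO₃²⁻]^3)^(1/2) = 2.6×10⁻¹⁴ mol/L
The smaller threshold [La³⁺] is reached first, so La(OH)₃ precipitates first.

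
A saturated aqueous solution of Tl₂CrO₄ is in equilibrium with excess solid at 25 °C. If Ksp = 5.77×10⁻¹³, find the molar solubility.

5.24×10⁻⁵ M

Tl₂CrO₄(s) ⇌ 2 Tl⁺(aq) + CrO₄²⁻(aq)
Call the molar solubility s, so that [Tl⁺] = 2s and [CrO₄²⁻] = s.
Ksp = [Tl⁺]^2[CrO₄²⁻] = (2s)^2 · s = 4s^3
4s^3 = 5.77×10⁻¹³  ⇒  s^3 = 1.44×10⁻¹³
s = 5.24×10⁻⁵ mol L⁻¹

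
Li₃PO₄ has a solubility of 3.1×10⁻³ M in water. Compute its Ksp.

Ksp = 2.5×10⁻⁹

Li₃PO₄(s) ⇌ 3 Li⁺(aq) + PO₄³⁻(aq)
With molar solubility s: [Li⁺] = 3s, [PO₄³⁻] = s.
Ksp = [Li⁺]^3[PO₄³⁻] = (3s)^3 · s = 27s^4
Ksp = 27 × (3.1×10⁻³)^4 = 2.5×10⁻⁹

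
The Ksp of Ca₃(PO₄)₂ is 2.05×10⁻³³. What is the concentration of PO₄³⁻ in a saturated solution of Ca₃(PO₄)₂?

Ca₃(PO₄)₂(s) ⇌ 3 Ca²⁺(aq) + 2 PO₄³⁻(aq)
If s mol/L of Ca₃(PO₄)₂ dissolves, [Ca²⁺] = 3s and [PO₄³⁻] = 2s.
Ksp = [Ca²⁺]^3[PO₄³⁻]^2 = (3s)^3 · (2s)^2 = 108s^5 = 2.05×10⁻³³
s = 1.14×10⁻⁷ mol L⁻¹
[PO₄³⁻] = 2s = 2.27×10⁻⁷ mol L⁻¹

2.27×10⁻⁷ M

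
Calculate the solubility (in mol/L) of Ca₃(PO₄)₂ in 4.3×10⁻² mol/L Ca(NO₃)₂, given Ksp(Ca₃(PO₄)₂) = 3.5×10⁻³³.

Ca₃(PO₄)₂(s) ⇌ 3 Ca²⁺(aq) + 2 PO₄³⁻(aq)
Let s be the solubility of Ca₃(PO₄)₂ here. The common ion gives [Ca²⁺] ≈ 4.3×10⁻² mol/L, and [PO₄³⁻] = 2s.
Ksp = [Ca²⁺]^3[PO₄³⁻]^2 = (4.3×10⁻²)^3(2s)^2
(2s)^2 = 3.5×10⁻³³ / (4.3×10⁻²)^3 = 4.4×10⁻²⁹
s = 3.3×10⁻¹⁵ mol/L

3.3×10⁻¹⁵ M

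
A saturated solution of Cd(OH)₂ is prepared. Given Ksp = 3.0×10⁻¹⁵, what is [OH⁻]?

1.8×10⁻⁵ M

Cd(OH)₂(s) ⇌ Cd²⁺(aq) + 2 OH⁻(aq)
Call the molar solubility s, so that [Cd²⁺] = s and [OH⁻] = 2s.
Ksp = [Cd²⁺][OH⁻]^2 = s · (2s)^2 = 4s^3 = 3.0×10⁻¹⁵
s = 9.1×10⁻⁶ mol/L
[OH⁻] = 2s = 1.8×10⁻⁵ mol/L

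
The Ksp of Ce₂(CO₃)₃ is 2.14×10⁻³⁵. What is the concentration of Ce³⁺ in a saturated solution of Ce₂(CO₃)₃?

9.13×10⁻⁸ M

Ce₂(CO₃)₃(s) ⇌ 2 Ce³⁺(aq) + 3 CO₃²⁻(aq)
With molar solubility s: [Ce³⁺] = 2s, [CO₃²⁻] = 3s.
Ksp = [Ce³⁺]^2[CO₃²⁻]^3 = (2s)^2 · (3s)^3 = 108s^5 = 2.14×10⁻³⁵
s = 4.56×10⁻⁸ mol L⁻¹
[Ce³⁺] = 2s = 9.13×10⁻⁸ mol L⁻¹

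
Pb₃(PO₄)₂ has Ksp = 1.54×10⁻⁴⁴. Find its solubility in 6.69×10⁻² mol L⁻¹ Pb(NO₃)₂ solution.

3.59×10⁻²¹ M

Pb₃(PO₄)₂(s) ⇌ 3 Pb²⁺(aq) + 2 PO₄³⁻(aq)
With Pb²⁺ already at 6.69×10⁻² mol L⁻¹ and s small, take [Pb²⁺] ≈ 6.69×10⁻² mol L⁻¹ and [PO₄³⁻] = 2s.
Ksp = [Pb²⁺]^3[PO₄³⁻]^2 = (6.69×10⁻²)^3(2s)^2
(2s)^2 = 1.54×10⁻⁴⁴ / (6.69×10⁻²)^3 = 5.14×10⁻⁴¹
s = 3.59×10⁻²¹ mol L⁻¹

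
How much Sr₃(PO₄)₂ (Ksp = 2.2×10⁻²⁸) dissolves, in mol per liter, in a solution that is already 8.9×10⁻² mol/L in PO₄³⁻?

Sr₃(PO₄)₂(s) ⇌ 3 Sr²⁺(aq) + 2 PO₄³⁻(aq)
Let s be the solubility of Sr₃(PO₄)₂ here. The common ion gives [PO₄³⁻] ≈ 8.9×10⁻² mol/L, and [Sr²⁺] = 3s.
Ksp = [Sr²⁺]^3[PO₄³⁻]^2 = (3s)^3(8.9×10⁻²)^2
(3s)^3 = 2.2×10⁻²⁸ / (8.9×10⁻²)^2 = 2.8×10⁻²⁶
s = 1.0×10⁻⁹ mol/L

1.0×10⁻⁹ M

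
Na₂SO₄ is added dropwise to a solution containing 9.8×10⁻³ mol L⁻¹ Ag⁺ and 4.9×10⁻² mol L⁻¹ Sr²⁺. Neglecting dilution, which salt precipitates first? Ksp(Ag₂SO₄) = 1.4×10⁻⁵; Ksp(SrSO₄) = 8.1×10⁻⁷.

The threshold for precipitation is Q = Ksp.
For Ag₂SO₄: [SO₄²⁻] = (Ksp/[Ag⁺]^2) = 0.15 mol L⁻¹
For SrSO₄: [SO₄²⁻] = (Ksp/[Sr²⁺]) = 1.7×10⁻⁵ mol L⁻¹
SrSO₄ requires the lower [SO₄²⁻], so it precipitates first.

SrSO₄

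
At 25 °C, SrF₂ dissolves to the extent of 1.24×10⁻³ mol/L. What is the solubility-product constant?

Ksp = 7.63×10⁻⁹

SrF₂(s) ⇌ Sr²⁺(aq) + 2 F⁻(aq)
For each mole of SrF₂ that dissolves per liter, [Sr²⁺] = s and [F⁻] = 2s; let s denote this solubility.
Ksp = [Sr²⁺][F⁻]^2 = s · (2s)^2 = 4s^3
Ksp = 4 × (1.24×10⁻³)^3 = 7.63×10⁻⁹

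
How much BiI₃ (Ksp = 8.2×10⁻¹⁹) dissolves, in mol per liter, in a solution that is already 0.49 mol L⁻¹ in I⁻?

7.0×10⁻¹⁸ M

BiI₃(s) ⇌ Bi³⁺(aq) + 3 I⁻(aq)
Let s be the solubility of BiI₃ here. The common ion gives [I⁻] ≈ 0.49 mol L⁻¹, and [Bi³⁺] = s.
Ksp = [Bi³⁺][I⁻]^3 = s(0.49)^3
s = 8.2×10⁻¹⁹ / (0.49)^3 = 7.0×10⁻¹⁸
s = 7.0×10⁻¹⁸ mol L⁻¹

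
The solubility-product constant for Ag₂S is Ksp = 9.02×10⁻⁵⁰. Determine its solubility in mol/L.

Ag₂S(s) ⇌ 2 Ag⁺(aq) + S²⁻(aq)
For each mole of Ag₂S that dissolves per liter, [Ag⁺] = 2s and [S²⁻] = s; let s denote this solubility.
Ksp = [Ag⁺]^2[S²⁻] = (2s)^2 · s = 4s^3
4s^3 = 9.02×10⁻⁵⁰  ⇒  s^3 = 2.26×10⁻⁵⁰
Taking the 3rd root, s = 2.83×10⁻¹⁷ M.

2.83×10⁻¹⁷ M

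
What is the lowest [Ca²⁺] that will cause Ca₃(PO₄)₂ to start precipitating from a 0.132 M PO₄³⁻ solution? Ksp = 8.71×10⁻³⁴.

3.68×10⁻¹¹ M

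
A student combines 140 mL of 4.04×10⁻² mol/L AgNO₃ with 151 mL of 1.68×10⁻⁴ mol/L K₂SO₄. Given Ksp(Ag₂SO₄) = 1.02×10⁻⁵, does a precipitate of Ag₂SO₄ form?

The combined volume is 291 mL.
[Ag⁺] = (4.04×10⁻²)(140)/291 = 1.94×10⁻² mol/L
[SO₄²⁻] = (1.68×10⁻⁴)(151)/291 = 8.72×10⁻⁵ mol/L
Q = [Ag⁺]^2[SO₄²⁻] = 3.29×10⁻⁸
Since Q (3.29×10⁻⁸) is less than Ksp (1.02×10⁻⁵), no Ag₂SO₄ precipitates.

No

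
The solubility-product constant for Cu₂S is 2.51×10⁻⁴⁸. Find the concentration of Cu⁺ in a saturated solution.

Cu₂S(s) ⇌ 2 Cu⁺(aq) + S²⁻(aq)
Let s be the molar solubility. Then [Cu⁺] = 2s and [S²⁻] = s.
Ksp = [Cu⁺]^2[S²⁻] = (2s)^2 · s = 4s^3 = 2.51×10⁻⁴⁸
s = 8.56×10⁻¹⁷ mol L⁻¹
[Cu⁺] = 2s = 1.71×10⁻¹⁶ mol L⁻¹

1.71×10⁻¹⁶ M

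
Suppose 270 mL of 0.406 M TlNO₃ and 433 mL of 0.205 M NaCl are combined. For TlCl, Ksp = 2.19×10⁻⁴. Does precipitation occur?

The combined volume is 703 mL.
[Tl⁺] = (0.406)(270)/703 = 0.156 M
[Cl⁻] = (0.205)(433)/703 = 0.126 M
Q = [Tl⁺][Cl⁻] = 1.97×10⁻²
Because Q > Ksp (1.97×10⁻² vs 2.19×10⁻⁴), a precipitate of TlCl forms.

Yes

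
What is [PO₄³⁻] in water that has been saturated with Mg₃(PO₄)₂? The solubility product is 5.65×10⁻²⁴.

Mg₃(PO₄)₂(s) ⇌ 3 Mg²⁺(aq) + 2 PO₄³⁻(aq)
Let s be the molar solubility. Then [Mg²⁺] = 3s and [PO₄³⁻] = 2s.
Ksp = [Mg²⁺]^3[PO₄³⁻]^2 = (3s)^3 · (2s)^2 = 108s^5 = 5.65×10⁻²⁴
s = 8.78×10⁻⁶ mol L⁻¹
[PO₄³⁻] = 2s = 1.76×10⁻⁵ mol L⁻¹

1.76×10⁻⁵ M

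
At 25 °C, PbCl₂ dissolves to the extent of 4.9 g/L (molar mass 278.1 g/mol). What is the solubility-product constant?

Molar solubility s = (4.9 g/L) / (278.1 g/mol) = 1.762×10⁻² mol/L
PbCl₂(s) ⇌ Pb²⁺(aq) + 2 Cl⁻(aq)
For each mole of PbCl₂ that dissolves per liter, [Pb²⁺] = s and [Cl⁻] = 2s; let s denote this solubility.
Ksp = [Pb²⁺][Cl⁻]^2 = s · (2s)^2 = 4s^3
Ksp = 4 × (1.762×10⁻²)^3 = 2.2×10⁻⁵

Ksp = 2.2×10⁻⁵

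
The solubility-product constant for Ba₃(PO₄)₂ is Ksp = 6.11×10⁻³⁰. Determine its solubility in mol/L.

Ba₃(PO₄)₂(s) ⇌ 3 Ba²⁺(aq) + 2 PO₄³⁻(aq)
If s mol/L of Ba₃(PO₄)₂ dissolves, [Ba²⁺] = 3s and [PO₄³⁻] = 2s.
Ksp = [Ba²⁺]^3[PO₄³⁻]^2 = (3s)^3 · (2s)^2 = 108s^5
108s^5 = 6.11×10⁻³⁰  ⇒  s^5 = 5.66×10⁻³²
s = 5.63×10⁻⁷ mol L⁻¹

5.63×10⁻⁷ M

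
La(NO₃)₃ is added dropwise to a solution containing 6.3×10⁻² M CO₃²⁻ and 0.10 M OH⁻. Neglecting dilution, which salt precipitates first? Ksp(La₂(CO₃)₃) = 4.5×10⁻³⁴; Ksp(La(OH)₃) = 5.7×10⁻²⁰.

La(OH)₃

Each salt precipitates once Q = Ksp for that salt.
For La₂(CO₃)₃: [La³⁺] = (Ksp/[CO₃²⁻]^3)^(1/2) = 1.3×10⁻¹⁵ M
For La(OH)₃: [La³⁺] = (Ksp/[OH⁻]^3) = 5.7×10⁻¹⁷ M
La(OH)₃ requires the lower [La³⁺], so it precipitates first.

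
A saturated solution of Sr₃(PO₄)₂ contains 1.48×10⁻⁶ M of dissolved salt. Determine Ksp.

Ksp = 7.67×10⁻²⁸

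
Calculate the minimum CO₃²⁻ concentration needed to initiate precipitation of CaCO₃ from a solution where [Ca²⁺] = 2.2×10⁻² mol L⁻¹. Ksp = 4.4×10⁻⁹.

Precipitation of each salt begins when its ion product equals Ksp.
CaCO₃(s) ⇌ Ca²⁺(aq) + CO₃²⁻(aq)
Ksp = [Ca²⁺][CO₃²⁻] = [CO₃²⁻](2.2×10⁻²)
[CO₃²⁻] = 4.4×10⁻⁹ / (2.2×10⁻²) = 2.0×10⁻⁷
[CO₃²⁻] = 2.0×10⁻⁷ mol L⁻¹

2.0×10⁻⁷ M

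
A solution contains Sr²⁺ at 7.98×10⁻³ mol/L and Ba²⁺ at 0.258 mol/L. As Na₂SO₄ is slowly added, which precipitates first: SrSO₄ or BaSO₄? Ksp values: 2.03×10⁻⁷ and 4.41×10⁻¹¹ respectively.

Precipitation of each salt begins when its ion product equals Ksp.
For SrSO₄: [SO₄²⁻] = (Ksp/[Sr²⁺]) = 2.54×10⁻⁵ mol/L
For BaSO₄: [SO₄²⁻] = (Ksp/[Ba²⁺]) = 1.71×10⁻¹⁰ mol/L
The smaller threshold [SO₄²⁻] is reached first, so BaSO₄ precipitates first.

BaSO₄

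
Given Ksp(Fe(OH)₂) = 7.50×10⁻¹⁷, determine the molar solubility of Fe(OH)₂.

Fe(OH)₂(s) ⇌ Fe²⁺(aq) + 2 OH⁻(aq)
With molar solubility s: [Fe²⁺] = s, [OH⁻] = 2s.
Ksp = [Fe²⁺][OH⁻]^2 = s · (2s)^2 = 4s^3
4s^3 = 7.50×10⁻¹⁷  ⇒  s^3 = 1.88×10⁻¹⁷
s = (1.88×10⁻¹⁷)^(1/3) = 2.66×10⁻⁶ mol/L

2.66×10⁻⁶ M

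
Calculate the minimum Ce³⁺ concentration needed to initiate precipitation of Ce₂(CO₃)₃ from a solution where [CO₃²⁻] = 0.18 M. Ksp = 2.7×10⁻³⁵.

A salt starts to precipitate once the ion product Q reaches its Ksp.
Ce₂(CO₃)₃(s) ⇌ 2 Ce³⁺(aq) + 3 CO₃²⁻(aq)
Ksp = [Ce³⁺]^2[CO₃²⁻]^3 = [Ce³⁺]^2(0.18)^3
[Ce³⁺]^2 = 2.7×10⁻³⁵ / (0.18)^3 = 4.6×10⁻³³
[Ce³⁺] = 6.8×10⁻¹⁷ M

6.8×10⁻¹⁷ M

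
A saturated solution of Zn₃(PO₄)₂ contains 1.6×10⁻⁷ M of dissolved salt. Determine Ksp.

Zn₃(PO₄)₂(s) ⇌ 3 Zn²⁺(aq) + 2 PO₄³⁻(aq)
With molar solubility s: [Zn²⁺] = 3s, [PO₄³⁻] = 2s.
Ksp = [Zn²⁺]^3[PO₄³⁻]^2 = (3s)^3 · (2s)^2 = 108s^5
Ksp = 108 × (1.6×10⁻⁷)^5 = 1.1×10⁻³²

Ksp = 1.1×10⁻³²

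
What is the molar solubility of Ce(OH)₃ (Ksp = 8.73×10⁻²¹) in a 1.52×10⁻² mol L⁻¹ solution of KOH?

2.49×10⁻¹⁵ M

Ce(OH)₃(s) ⇌ Ce³⁺(aq) + 3 OH⁻(aq)
The solution already contains OH⁻ at 1.52×10⁻² mol L⁻¹. Let s be the molar solubility of Ce(OH)₃.
[OH⁻] ≈ 1.52×10⁻² mol L⁻¹ (common ion dominates); [Ce³⁺] = s.
Ksp = [Ce³⁺][OH⁻]^3 = s(1.52×10⁻²)^3
s = 8.73×10⁻²¹ / (1.52×10⁻²)^3 = 2.49×10⁻¹⁵
s = 2.49×10⁻¹⁵ mol L⁻¹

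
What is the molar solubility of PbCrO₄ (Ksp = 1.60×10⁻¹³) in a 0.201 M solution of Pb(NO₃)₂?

PbCrO₄(s) ⇌ Pb²⁺(aq) + CrO₄²⁻(aq)
Pb²⁺ is already present at 0.201 M. If s mol/L of PbCrO₄ dissolves, [CrO₄²⁻] = s while [Pb²⁺] ≈ 0.201 M.
Ksp = [Pb²⁺][CrO₄²⁻] = (0.201)s
s = 1.60×10⁻¹³ / (0.201) = 7.96×10⁻¹³
s = 7.96×10⁻¹³ M

7.96×10⁻¹³ M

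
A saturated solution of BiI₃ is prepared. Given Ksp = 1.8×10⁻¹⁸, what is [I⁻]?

BiI₃(s) ⇌ Bi³⁺(aq) + 3 I⁻(aq)
Let s be the molar solubility. Then [Bi³⁺] = s and [I⁻] = 3s.
Ksp = [Bi³⁺][I⁻]^3 = s · (3s)^3 = 27s^4 = 1.8×10⁻¹⁸
s = 1.6×10⁻⁵ mol L⁻¹
[I⁻] = 3s = 4.8×10⁻⁵ mol L⁻¹

4.8×10⁻⁵ M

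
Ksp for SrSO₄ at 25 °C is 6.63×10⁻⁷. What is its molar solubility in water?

8.14×10⁻⁴ M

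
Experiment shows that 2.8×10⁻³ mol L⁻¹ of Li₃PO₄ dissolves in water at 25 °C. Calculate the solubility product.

Li₃PO₄(s) ⇌ 3 Li⁺(aq) + PO₄³⁻(aq)
If s mol/L of Li₃PO₄ dissolves, [Li⁺] = 3s and [PO₄³⁻] = s.
Ksp = [Li⁺]^3[PO₄³⁻] = (3s)^3 · s = 27s^4
Ksp = 27 × (2.8×10⁻³)^4 = 1.7×10⁻⁹

Ksp = 1.7×10⁻⁹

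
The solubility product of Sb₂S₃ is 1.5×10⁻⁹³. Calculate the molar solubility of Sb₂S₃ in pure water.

1.1×10⁻¹⁹ M

Sb₂S₃(s) ⇌ 2 Sb³⁺(aq) + 3 S²⁻(aq)
If s mol/L of Sb₂S₃ dissolves, [Sb³⁺] = 2s and [S²⁻] = 3s.
Ksp = [Sb³⁺]^2[S²⁻]^3 = (2s)^2 · (3s)^3 = 108s^5
108s^5 = 1.5×10⁻⁹³  ⇒  s^5 = 1.4×10⁻⁹⁵
s = (1.4×10⁻⁹⁵)^(1/5) = 1.1×10⁻¹⁹ mol/L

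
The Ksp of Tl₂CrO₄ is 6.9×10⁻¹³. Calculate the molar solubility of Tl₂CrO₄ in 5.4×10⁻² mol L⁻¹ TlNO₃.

2.4×10⁻¹⁰ M

Tl₂CrO₄(s) ⇌ 2 Tl⁺(aq) + CrO₄²⁻(aq)
Let s be the solubility of Tl₂CrO₄ here. The common ion gives [Tl⁺] ≈ 5.4×10⁻² mol L⁻¹, and [CrO₄²⁻] = s.
Ksp = [Tl⁺]^2[CrO₄²⁻] = (5.4×10⁻²)^2s
s = 6.9×10⁻¹³ / (5.4×10⁻²)^2 = 2.4×10⁻¹⁰
s = 2.4×10⁻¹⁰ mol L⁻¹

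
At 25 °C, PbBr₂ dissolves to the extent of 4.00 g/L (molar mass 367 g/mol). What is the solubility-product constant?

Molar solubility s = (4.00 g/L) / (367 g/mol) = 1.0899×10⁻² mol/L
PbBr₂(s) ⇌ Pb²⁺(aq) + 2 Br⁻(aq)
If s mol/L of PbBr₂ dissolves, [Pb²⁺] = s and [Br⁻] = 2s.
Ksp = [Pb²⁺][Br⁻]^2 = s · (2s)^2 = 4s^3
Ksp = 4 × (1.0899×10⁻²)^3 = 5.18×10⁻⁶

Ksp = 5.18×10⁻⁶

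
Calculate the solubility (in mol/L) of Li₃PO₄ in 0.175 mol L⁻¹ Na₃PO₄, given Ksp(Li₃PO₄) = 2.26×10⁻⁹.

7.82×10⁻⁴ M

Li₃PO₄(s) ⇌ 3 Li⁺(aq) + PO₄³⁻(aq)
PO₄³⁻ is already present at 0.175 mol L⁻¹. If s mol/L of Li₃PO₄ dissolves, [Li⁺] = 3s while [PO₄³⁻] ≈ 0.175 mol L⁻¹.
Ksp = [Li⁺]^3[PO₄³⁻] = (3s)^3(0.175)
(3s)^3 = 2.26×10⁻⁹ / (0.175) = 1.29×10⁻⁸
s = 7.82×10⁻⁴ mol L⁻¹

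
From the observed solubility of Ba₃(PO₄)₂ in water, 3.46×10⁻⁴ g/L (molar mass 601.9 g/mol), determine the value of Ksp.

Convert to molarity: s = 3.46×10⁻⁴ / 601.9 = 5.7485×10⁻⁷ mol/L
Ba₃(PO₄)₂(s) ⇌ 3 Ba²⁺(aq) + 2 PO₄³⁻(aq)
If s mol/L of Ba₃(PO₄)₂ dissolves, [Ba²⁺] = 3s and [PO₄³⁻] = 2s.
Ksp = [Ba²⁺]^3[PO₄³⁻]^2 = (3s)^3 · (2s)^2 = 108s^5
Ksp = 108 × (5.7485×10⁻⁷)^5 = 6.78×10⁻³⁰

Ksp = 6.78×10⁻³⁰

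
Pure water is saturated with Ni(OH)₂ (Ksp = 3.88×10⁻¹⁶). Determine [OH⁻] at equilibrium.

9.19×10⁻⁶ M

Ni(OH)₂(s) ⇌ Ni²⁺(aq) + 2 OH⁻(aq)
For each mole of Ni(OH)₂ that dissolves per liter, [Ni²⁺] = s and [OH⁻] = 2s; let s denote this solubility.
Ksp = [Ni²⁺][OH⁻]^2 = s · (2s)^2 = 4s^3 = 3.88×10⁻¹⁶
s = 4.59×10⁻⁶ M
[OH⁻] = 2s = 9.19×10⁻⁶ M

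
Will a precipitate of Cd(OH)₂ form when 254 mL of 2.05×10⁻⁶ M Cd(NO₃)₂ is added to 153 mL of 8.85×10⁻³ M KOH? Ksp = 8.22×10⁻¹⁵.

Yes

After mixing, V = 254 mL + 153 mL = 407 mL.
[Cd²⁺] = (2.05×10⁻⁶)(254)/407 = 1.28×10⁻⁶ M
[OH⁻] = (8.85×10⁻³)(153)/407 = 3.33×10⁻³ M
Q = [Cd²⁺][OH⁻]^2 = 1.42×10⁻¹¹
Since Q (1.42×10⁻¹¹) exceeds Ksp (8.22×10⁻¹⁵), Cd(OH)₂ will precipitate.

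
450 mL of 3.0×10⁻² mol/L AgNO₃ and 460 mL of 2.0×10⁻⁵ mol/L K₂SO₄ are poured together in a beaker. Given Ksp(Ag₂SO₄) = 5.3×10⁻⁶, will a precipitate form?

No

The combined volume is 910 mL.
[Ag⁺] = (3.0×10⁻²)(450)/910 = 1.5×10⁻² mol/L
[SO₄²⁻] = (2.0×10⁻⁵)(460)/910 = 1.0×10⁻⁵ mol/L
Q = [Ag⁺]^2[SO₄²⁻] = 2.2×10⁻⁹
Since Q (2.2×10⁻⁹) is less than Ksp (5.3×10⁻⁶), no Ag₂SO₄ precipitates.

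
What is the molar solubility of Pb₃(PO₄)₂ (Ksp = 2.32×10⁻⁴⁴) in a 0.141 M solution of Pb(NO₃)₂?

Pb₃(PO₄)₂(s) ⇌ 3 Pb²⁺(aq) + 2 PO₄³⁻(aq)
Let s be the solubility of Pb₃(PO₄)₂ here. The common ion gives [Pb²⁺] ≈ 0.141 M, and [PO₄³⁻] = 2s.
Ksp = [Pb²⁺]^3[PO₄³⁻]^2 = (0.141)^3(2s)^2
(2s)^2 = 2.32×10⁻⁴⁴ / (0.141)^3 = 8.28×10⁻⁴²
s = 1.44×10⁻²¹ M

1.44×10⁻²¹ M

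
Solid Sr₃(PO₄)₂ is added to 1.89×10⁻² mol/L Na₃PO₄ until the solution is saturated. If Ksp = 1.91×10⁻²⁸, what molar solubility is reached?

2.71×10⁻⁹ M

Sr₃(PO₄)₂(s) ⇌ 3 Sr²⁺(aq) + 2 PO₄³⁻(aq)
Let s be the solubility of Sr₃(PO₄)₂ here. The common ion gives [PO₄³⁻] ≈ 1.89×10⁻² mol/L, and [Sr²⁺] = 3s.
Ksp = [Sr²⁺]^3[PO₄³⁻]^2 = (3s)^3(1.89×10⁻²)^2
(3s)^3 = 1.91×10⁻²⁸ / (1.89×10⁻²)^2 = 5.35×10⁻²⁵
s = 2.71×10⁻⁹ mol/L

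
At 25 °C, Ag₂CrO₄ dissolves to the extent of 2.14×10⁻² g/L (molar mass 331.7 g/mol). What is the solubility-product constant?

s = (2.14×10⁻² g L⁻¹)/(331.7 g mol⁻¹) = 6.4516×10⁻⁵ M
Ag₂CrO₄(s) ⇌ 2 Ag⁺(aq) + CrO₄²⁻(aq)
For each mole of Ag₂CrO₄ that dissolves per liter, [Ag⁺] = 2s and [CrO₄²⁻] = s; let s denote this solubility.
Ksp = [Ag⁺]^2[CrO₄²⁻] = (2s)^2 · s = 4s^3
Ksp = 4 × (6.4516×10⁻⁵)^3 = 1.07×10⁻¹²

Ksp = 1.07×10⁻¹²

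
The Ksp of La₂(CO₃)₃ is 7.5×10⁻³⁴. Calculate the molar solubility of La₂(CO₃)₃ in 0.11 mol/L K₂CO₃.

3.8×10⁻¹⁶ M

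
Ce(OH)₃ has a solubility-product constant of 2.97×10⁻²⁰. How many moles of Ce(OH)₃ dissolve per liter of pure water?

5.76×10⁻⁶ M

Ce(OH)₃(s) ⇌ Ce³⁺(aq) + 3 OH⁻(aq)
With molar solubility s: [Ce³⁺] = s, [OH⁻] = 3s.
Ksp = [Ce³⁺][OH⁻]^3 = s · (3s)^3 = 27s^4
27s^4 = 2.97×10⁻²⁰  ⇒  s^4 = 1.10×10⁻²¹
Taking the 4th root, s = 5.76×10⁻⁶ M.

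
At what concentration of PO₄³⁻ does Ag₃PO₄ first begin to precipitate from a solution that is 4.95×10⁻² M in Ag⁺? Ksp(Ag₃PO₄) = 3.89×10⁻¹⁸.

3.21×10⁻¹⁴ M

Each salt precipitates once Q = Ksp for that salt.
Ag₃PO₄(s) ⇌ 3 Ag⁺(aq) + PO₄³⁻(aq)
Ksp = [Ag⁺]^3[PO₄³⁻] = [PO₄³⁻](4.95×10⁻²)^3
[PO₄³⁻] = 3.89×10⁻¹⁸ / (4.95×10⁻²)^3 = 3.21×10⁻¹⁴
[PO₄³⁻] = 3.21×10⁻¹⁴ M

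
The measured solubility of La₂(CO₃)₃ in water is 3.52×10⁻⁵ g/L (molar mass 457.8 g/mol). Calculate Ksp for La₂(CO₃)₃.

Ksp = 2.90×10⁻³⁴

Convert to molarity: s = 3.52×10⁻⁵ / 457.8 = 7.6889×10⁻⁸ mol/L
La₂(CO₃)₃(s) ⇌ 2 La³⁺(aq) + 3 CO₃²⁻(aq)
Call the molar solubility s, so that [La³⁺] = 2s and [CO₃²⁻] = 3s.
Ksp = [La³⁺]^2[CO₃²⁻]^3 = (2s)^2 · (3s)^3 = 108s^5
Ksp = 108 × (7.6889×10⁻⁸)^5 = 2.90×10⁻³⁴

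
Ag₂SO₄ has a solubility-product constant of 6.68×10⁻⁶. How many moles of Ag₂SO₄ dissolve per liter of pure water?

Ag₂SO₄(s) ⇌ 2 Ag⁺(aq) + SO₄²⁻(aq)
If s mol/L of Ag₂SO₄ dissolves, [Ag⁺] = 2s and [SO₄²⁻] = s.
Ksp = [Ag⁺]^2[SO₄²⁻] = (2s)^2 · s = 4s^3
4s^3 = 6.68×10⁻⁶  ⇒  s^3 = 1.67×10⁻⁶
s = (1.67×10⁻⁶)^(1/3) = 1.19×10⁻² mol/L

1.19×10⁻² M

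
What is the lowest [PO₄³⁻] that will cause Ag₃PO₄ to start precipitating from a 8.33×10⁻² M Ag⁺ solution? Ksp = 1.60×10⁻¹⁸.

The threshold for precipitation is Q = Ksp.
Ag₃PO₄(s) ⇌ 3 Ag⁺(aq) + PO₄³⁻(aq)
Ksp = [Ag⁺]^3[PO₄³⁻] = [PO₄³⁻](8.33×10⁻²)^3
[PO₄³⁻] = 1.60×10⁻¹⁸ / (8.33×10⁻²)^3 = 2.77×10⁻¹⁵
[PO₄³⁻] = 2.77×10⁻¹⁵ M

2.77×10⁻¹⁵ M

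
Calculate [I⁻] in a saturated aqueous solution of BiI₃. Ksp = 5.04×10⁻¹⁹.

BiI₃(s) ⇌ Bi³⁺(aq) + 3 I⁻(aq)
With molar solubility s: [Bi³⁺] = s, [I⁻] = 3s.
Ksp = [Bi³⁺][I⁻]^3 = s · (3s)^3 = 27s^4 = 5.04×10⁻¹⁹
s = 1.17×10⁻⁵ mol L⁻¹
[I⁻] = 3s = 3.51×10⁻⁵ mol L⁻¹

3.51×10⁻⁵ M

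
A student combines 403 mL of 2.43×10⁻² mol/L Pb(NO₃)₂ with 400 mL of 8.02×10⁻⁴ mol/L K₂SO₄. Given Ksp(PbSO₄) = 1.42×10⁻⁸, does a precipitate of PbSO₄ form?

Yes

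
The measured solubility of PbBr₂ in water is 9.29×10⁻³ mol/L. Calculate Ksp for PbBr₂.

Ksp = 3.21×10⁻⁶

PbBr₂(s) ⇌ Pb²⁺(aq) + 2 Br⁻(aq)
With molar solubility s: [Pb²⁺] = s, [Br⁻] = 2s.
Ksp = [Pb²⁺][Br⁻]^2 = s · (2s)^2 = 4s^3
Ksp = 4 × (9.29×10⁻³)^3 = 3.21×10⁻⁶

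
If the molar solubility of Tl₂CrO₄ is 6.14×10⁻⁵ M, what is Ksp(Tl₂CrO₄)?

Ksp = 9.26×10⁻¹³

Tl₂CrO₄(s) ⇌ 2 Tl⁺(aq) + CrO₄²⁻(aq)
Call the molar solubility s, so that [Tl⁺] = 2s and [CrO₄²⁻] = s.
Ksp = [Tl⁺]^2[CrO₄²⁻] = (2s)^2 · s = 4s^3
Ksp = 4 × (6.14×10⁻⁵)^3 = 9.26×10⁻¹³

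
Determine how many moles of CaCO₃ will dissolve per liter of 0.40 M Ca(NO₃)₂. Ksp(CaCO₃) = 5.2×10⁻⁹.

CaCO₃(s) ⇌ Ca²⁺(aq) + CO₃²⁻(aq)
Let s be the solubility of CaCO₃ here. The common ion gives [Ca²⁺] ≈ 0.40 M, and [CO₃²⁻] = s.
Ksp = [Ca²⁺][CO₃²⁻] = (0.40)s
s = 5.2×10⁻⁹ / (0.40) = 1.3×10⁻⁸
s = 1.3×10⁻⁸ M

1.3×10⁻⁸ M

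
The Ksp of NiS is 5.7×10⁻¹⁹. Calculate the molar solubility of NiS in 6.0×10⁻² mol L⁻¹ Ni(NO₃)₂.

NiS(s) ⇌ Ni²⁺(aq) + S²⁻(aq)
The solution already contains Ni²⁺ at 6.0×10⁻² mol L⁻¹. Let s be the molar solubility of NiS.
[Ni²⁺] ≈ 6.0×10⁻² mol L⁻¹ (common ion dominates); [S²⁻] = s.
Ksp = [Ni²⁺][S²⁻] = (6.0×10⁻²)s
s = 5.7×10⁻¹⁹ / (6.0×10⁻²) = 9.5×10⁻¹⁸
s = 9.5×10⁻¹⁸ mol L⁻¹

9.5×10⁻¹⁸ M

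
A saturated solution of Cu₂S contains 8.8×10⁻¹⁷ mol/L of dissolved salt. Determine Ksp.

Cu₂S(s) ⇌ 2 Cu⁺(aq) + S²⁻(aq)
If s mol/L of Cu₂S dissolves, [Cu⁺] = 2s and [S²⁻] = s.
Ksp = [Cu⁺]^2[S²⁻] = (2s)^2 · s = 4s^3
Ksp = 4 × (8.8×10⁻¹⁷)^3 = 2.7×10⁻⁴⁸

Ksp = 2.7×10⁻⁴⁸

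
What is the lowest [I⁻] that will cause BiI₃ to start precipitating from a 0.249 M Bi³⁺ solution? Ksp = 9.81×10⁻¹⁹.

The threshold for precipitation is Q = Ksp.
BiI₃(s) ⇌ Bi³⁺(aq) + 3 I⁻(aq)
Ksp = [Bi³⁺][I⁻]^3 = [I⁻]^3(0.249)
[I⁻]^3 = 9.81×10⁻¹⁹ / (0.249) = 3.94×10⁻¹⁸
[I⁻] = 1.58×10⁻⁶ M

1.58×10⁻⁶ M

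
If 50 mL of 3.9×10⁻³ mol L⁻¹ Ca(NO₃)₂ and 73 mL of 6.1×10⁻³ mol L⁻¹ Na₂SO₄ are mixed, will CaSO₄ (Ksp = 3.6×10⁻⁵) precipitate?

After mixing, V = 50 mL + 73 mL = 123 mL.
[Ca²⁺] = (3.9×10⁻³)(50)/123 = 1.6×10⁻³ mol L⁻¹
[SO₄²⁻] = (6.1×10⁻³)(73)/123 = 3.6×10⁻³ mol L⁻¹
Q = [Ca²⁺][SO₄²⁻] = 5.7×10⁻⁶
Since Q (5.7×10⁻⁶) is less than Ksp (3.6×10⁻⁵), no CaSO₄ precipitates.

No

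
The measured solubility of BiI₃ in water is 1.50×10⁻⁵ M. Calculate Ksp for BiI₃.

Ksp = 1.37×10⁻¹⁸

BiI₃(s) ⇌ Bi³⁺(aq) + 3 I⁻(aq)
With molar solubility s: [Bi³⁺] = s, [I⁻] = 3s.
Ksp = [Bi³⁺][I⁻]^3 = s · (3s)^3 = 27s^4
Ksp = 27 × (1.50×10⁻⁵)^4 = 1.37×10⁻¹⁸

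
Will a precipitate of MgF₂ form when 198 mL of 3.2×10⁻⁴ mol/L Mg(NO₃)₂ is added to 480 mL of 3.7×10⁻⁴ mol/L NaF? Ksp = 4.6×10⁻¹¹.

No

Total volume after mixing = 198 + 480 = 678 mL.
[Mg²⁺] = (3.2×10⁻⁴)(198)/678 = 9.3×10⁻⁵ mol/L
[F⁻] = (3.7×10⁻⁴)(480)/678 = 2.6×10⁻⁴ mol/L
Q = [Mg²⁺][F⁻]^2 = 6.4×10⁻¹²
Q < Ksp (6.4×10⁻¹² vs 4.6×10⁻¹¹); the solution remains unsaturated and no precipitate forms.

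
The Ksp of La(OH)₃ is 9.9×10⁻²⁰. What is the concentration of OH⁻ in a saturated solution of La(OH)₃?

2.3×10⁻⁵ M

La(OH)₃(s) ⇌ La³⁺(aq) + 3 OH⁻(aq)
For each mole of La(OH)₃ that dissolves per liter, [La³⁺] = s and [OH⁻] = 3s; let s denote this solubility.
Ksp = [La³⁺][OH⁻]^3 = s · (3s)^3 = 27s^4 = 9.9×10⁻²⁰
s = 7.8×10⁻⁶ M
[OH⁻] = 3s = 2.3×10⁻⁵ M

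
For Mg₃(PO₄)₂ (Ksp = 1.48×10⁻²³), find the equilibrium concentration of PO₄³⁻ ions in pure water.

2.13×10⁻⁵ M

Mg₃(PO₄)₂(s) ⇌ 3 Mg²⁺(aq) + 2 PO₄³⁻(aq)
Let s be the molar solubility. Then [Mg²⁺] = 3s and [PO₄³⁻] = 2s.
Ksp = [Mg²⁺]^3[PO₄³⁻]^2 = (3s)^3 · (2s)^2 = 108s^5 = 1.48×10⁻²³
s = 1.07×10⁻⁵ M
[PO₄³⁻] = 2s = 2.13×10⁻⁵ M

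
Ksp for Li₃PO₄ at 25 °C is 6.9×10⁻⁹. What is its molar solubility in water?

4.0×10⁻³ M

Li₃PO₄(s) ⇌ 3 Li⁺(aq) + PO₄³⁻(aq)
If s mol/L of Li₃PO₄ dissolves, [Li⁺] = 3s and [PO₄³⁻] = s.
Ksp = [Li⁺]^3[PO₄³⁻] = (3s)^3 · s = 27s^4
27s^4 = 6.9×10⁻⁹  ⇒  s^4 = 2.6×10⁻¹⁰
Taking the 4th root, s = 4.0×10⁻³ mol L⁻¹.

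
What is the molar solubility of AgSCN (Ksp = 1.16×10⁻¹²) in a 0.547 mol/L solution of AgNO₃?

2.12×10⁻¹² M

AgSCN(s) ⇌ Ag⁺(aq) + SCN⁻(aq)
Ag⁺ is already present at 0.547 mol/L. If s mol/L of AgSCN dissolves, [SCN⁻] = s while [Ag⁺] ≈ 0.547 mol/L.
Ksp = [Ag⁺][SCN⁻] = (0.547)s
s = 1.16×10⁻¹² / (0.547) = 2.12×10⁻¹²
s = 2.12×10⁻¹² mol/L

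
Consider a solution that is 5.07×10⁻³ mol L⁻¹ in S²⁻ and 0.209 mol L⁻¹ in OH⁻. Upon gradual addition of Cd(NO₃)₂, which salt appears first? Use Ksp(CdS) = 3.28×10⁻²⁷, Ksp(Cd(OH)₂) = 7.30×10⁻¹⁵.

CdS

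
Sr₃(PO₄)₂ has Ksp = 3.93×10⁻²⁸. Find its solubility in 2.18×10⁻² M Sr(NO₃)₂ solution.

3.08×10⁻¹² M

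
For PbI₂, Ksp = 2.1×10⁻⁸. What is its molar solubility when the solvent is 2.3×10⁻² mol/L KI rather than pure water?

PbI₂(s) ⇌ Pb²⁺(aq) + 2 I⁻(aq)
The solution already contains I⁻ at 2.3×10⁻² mol/L. Let s be the molar solubility of PbI₂.
[I⁻] ≈ 2.3×10⁻² mol/L (common ion dominates); [Pb²⁺] = s.
Ksp = [Pb²⁺][I⁻]^2 = s(2.3×10⁻²)^2
s = 2.1×10⁻⁸ / (2.3×10⁻²)^2 = 4.0×10⁻⁵
s = 4.0×10⁻⁵ mol/L

4.0×10⁻⁵ M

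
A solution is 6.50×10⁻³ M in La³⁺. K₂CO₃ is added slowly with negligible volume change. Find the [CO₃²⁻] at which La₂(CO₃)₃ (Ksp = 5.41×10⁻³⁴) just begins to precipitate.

A salt starts to precipitate once the ion product Q reaches its Ksp.
La₂(CO₃)₃(s) ⇌ 2 La³⁺(aq) + 3 CO₃²⁻(aq)
Ksp = [La³⁺]^2[CO₃²⁻]^3 = [CO₃²⁻]^3(6.50×10⁻³)^2
[CO₃²⁻]^3 = 5.41×10⁻³⁴ / (6.50×10⁻³)^2 = 1.28×10⁻²⁹
[CO₃²⁻] = 2.34×10⁻¹⁰ M

2.34×10⁻¹⁰ M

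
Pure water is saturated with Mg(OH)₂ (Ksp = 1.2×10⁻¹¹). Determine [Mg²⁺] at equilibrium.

1.4×10⁻⁴ M

Mg(OH)₂(s) ⇌ Mg²⁺(aq) + 2 OH⁻(aq)
With molar solubility s: [Mg²⁺] = s, [OH⁻] = 2s.
Ksp = [Mg²⁺][OH⁻]^2 = s · (2s)^2 = 4s^3 = 1.2×10⁻¹¹
s = 1.4×10⁻⁴ mol/L
[Mg²⁺] = s = 1.4×10⁻⁴ mol/L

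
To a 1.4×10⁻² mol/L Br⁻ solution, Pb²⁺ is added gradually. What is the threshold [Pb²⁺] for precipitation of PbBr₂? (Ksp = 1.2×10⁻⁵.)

6.1×10⁻² M

The threshold for precipitation is Q = Ksp.
PbBr₂(s) ⇌ Pb²⁺(aq) + 2 Br⁻(aq)
Ksp = [Pb²⁺][Br⁻]^2 = [Pb²⁺](1.4×10⁻²)^2
[Pb²⁺] = 1.2×10⁻⁵ / (1.4×10⁻²)^2 = 6.1×10⁻²
[Pb²⁺] = 6.1×10⁻² mol/L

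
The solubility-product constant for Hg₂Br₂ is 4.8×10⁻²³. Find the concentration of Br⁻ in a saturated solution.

4.6×10⁻⁸ M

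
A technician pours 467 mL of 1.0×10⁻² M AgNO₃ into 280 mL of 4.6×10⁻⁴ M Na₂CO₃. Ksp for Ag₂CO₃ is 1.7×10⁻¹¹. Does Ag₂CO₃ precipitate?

Yes

The combined volume is 747 mL.
[Ag⁺] = (1.0×10⁻²)(467)/747 = 6.3×10⁻³ M
[CO₃²⁻] = (4.6×10⁻⁴)(280)/747 = 1.7×10⁻⁴ M
Q = [Ag⁺]^2[CO₃²⁻] = 6.7×10⁻⁹
Because Q > Ksp (6.7×10⁻⁹ vs 1.7×10⁻¹¹), a precipitate of Ag₂CO₃ forms.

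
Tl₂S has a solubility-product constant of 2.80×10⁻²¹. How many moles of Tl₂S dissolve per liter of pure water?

8.88×10⁻⁸ M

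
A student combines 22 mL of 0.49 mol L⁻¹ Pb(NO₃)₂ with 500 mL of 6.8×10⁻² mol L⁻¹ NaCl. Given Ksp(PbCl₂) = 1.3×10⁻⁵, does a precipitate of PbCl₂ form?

Total volume after mixing = 22 + 500 = 522 mL.
[Pb²⁺] = (0.49)(22)/522 = 2.1×10⁻² mol L⁻¹
[Cl⁻] = (6.8×10⁻²)(500)/522 = 6.5×10⁻² mol L⁻¹
Q = [Pb²⁺][Cl⁻]^2 = 8.8×10⁻⁵
Q = 8.8×10⁻⁵ > Ksp = 1.3×10⁻⁵, so the solution is supersaturated and PbCl₂ precipitates.

Yes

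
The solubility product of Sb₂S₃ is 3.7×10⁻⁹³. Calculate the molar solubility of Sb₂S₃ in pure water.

Sb₂S₃(s) ⇌ 2 Sb³⁺(aq) + 3 S²⁻(aq)
Let s be the molar solubility. Then [Sb³⁺] = 2s and [S²⁻] = 3s.
Ksp = [Sb³⁺]^2[S²⁻]^3 = (2s)^2 · (3s)^3 = 108s^5
108s^5 = 3.7×10⁻⁹³  ⇒  s^5 = 3.4×10⁻⁹⁵
s = 1.3×10⁻¹⁹ mol/L

1.3×10⁻¹⁹ M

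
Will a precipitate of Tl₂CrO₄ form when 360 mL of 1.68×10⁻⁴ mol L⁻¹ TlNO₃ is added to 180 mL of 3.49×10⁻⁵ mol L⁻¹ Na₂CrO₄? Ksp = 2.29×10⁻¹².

No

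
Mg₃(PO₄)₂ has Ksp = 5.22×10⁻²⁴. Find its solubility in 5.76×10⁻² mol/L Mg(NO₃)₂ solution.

Mg₃(PO₄)₂(s) ⇌ 3 Mg²⁺(aq) + 2 PO₄³⁻(aq)
Mg²⁺ is already present at 5.76×10⁻² mol/L. If s mol/L of Mg₃(PO₄)₂ dissolves, [PO₄³⁻] = 2s while [Mg²⁺] ≈ 5.76×10⁻² mol/L.
Ksp = [Mg²⁺]^3[PO₄³⁻]^2 = (5.76×10⁻²)^3(2s)^2
(2s)^2 = 5.22×10⁻²⁴ / (5.76×10⁻²)^3 = 2.73×10⁻²⁰
s = 8.26×10⁻¹¹ mol/L

8.26×10⁻¹¹ M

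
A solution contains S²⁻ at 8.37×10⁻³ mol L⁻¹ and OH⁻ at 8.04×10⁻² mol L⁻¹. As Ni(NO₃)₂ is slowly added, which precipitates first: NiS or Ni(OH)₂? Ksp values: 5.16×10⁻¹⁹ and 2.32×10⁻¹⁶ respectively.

NiS

Precipitation of each salt begins when its ion product equals Ksp.
For NiS: [Ni²⁺] = (Ksp/[S²⁻]) = 6.16×10⁻¹⁷ mol L⁻¹
For Ni(OH)₂: [Ni²⁺] = (Ksp/[OH⁻]^2) = 3.59×10⁻¹⁴ mol L⁻¹
Since NiS needs less Ni²⁺ to reach saturation, it precipitates first.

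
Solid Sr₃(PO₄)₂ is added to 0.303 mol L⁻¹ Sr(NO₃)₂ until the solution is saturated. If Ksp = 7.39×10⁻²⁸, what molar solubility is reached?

8.15×10⁻¹⁴ M

Sr₃(PO₄)₂(s) ⇌ 3 Sr²⁺(aq) + 2 PO₄³⁻(aq)
Let s be the solubility of Sr₃(PO₄)₂ here. The common ion gives [Sr²⁺] ≈ 0.303 mol L⁻¹, and [PO₄³⁻] = 2s.
Ksp = [Sr²⁺]^3[PO₄³⁻]^2 = (0.303)^3(2s)^2
(2s)^2 = 7.39×10⁻²⁸ / (0.303)^3 = 2.66×10⁻²⁶
s = 8.15×10⁻¹⁴ mol L⁻¹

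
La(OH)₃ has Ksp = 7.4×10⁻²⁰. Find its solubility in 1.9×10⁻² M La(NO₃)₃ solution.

La(OH)₃(s) ⇌ La³⁺(aq) + 3 OH⁻(aq)
The solution already contains La³⁺ at 1.9×10⁻² M. Let s be the molar solubility of La(OH)₃.
[La³⁺] ≈ 1.9×10⁻² M (common ion dominates); [OH⁻] = 3s.
Ksp = [La³⁺][OH⁻]^3 = (1.9×10⁻²)(3s)^3
(3s)^3 = 7.4×10⁻²⁰ / (1.9×10⁻²) = 3.9×10⁻¹⁸
s = 5.2×10⁻⁷ M

5.2×10⁻⁷ M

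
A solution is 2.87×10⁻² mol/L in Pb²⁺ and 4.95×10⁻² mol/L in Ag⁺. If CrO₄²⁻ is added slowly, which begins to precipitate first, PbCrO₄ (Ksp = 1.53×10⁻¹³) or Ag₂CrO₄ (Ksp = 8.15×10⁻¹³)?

A salt starts to precipitate once the ion product Q reaches its Ksp.
For PbCrO₄: [CrO₄²⁻] = (Ksp/[Pb²⁺]) = 5.33×10⁻¹² mol/L
For Ag₂CrO₄: [CrO₄²⁻] = (Ksp/[Ag⁺]^2) = 3.33×10⁻¹⁰ mol/L
Since PbCrO₄ needs less CrO₄²⁻ to reach saturation, it precipitates first.

PbCrO₄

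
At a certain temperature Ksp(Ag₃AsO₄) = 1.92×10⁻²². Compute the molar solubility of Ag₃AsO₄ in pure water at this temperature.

Ag₃AsO₄(s) ⇌ 3 Ag⁺(aq) + AsO₄³⁻(aq)
If s mol/L of Ag₃AsO₄ dissolves, [Ag⁺] = 3s and [AsO₄³⁻] = s.
Ksp = [Ag⁺]^3[AsO₄³⁻] = (3s)^3 · s = 27s^4
27s^4 = 1.92×10⁻²²  ⇒  s^4 = 7.11×10⁻²⁴
Taking the 4th root, s = 1.63×10⁻⁶ mol/L.

1.63×10⁻⁶ M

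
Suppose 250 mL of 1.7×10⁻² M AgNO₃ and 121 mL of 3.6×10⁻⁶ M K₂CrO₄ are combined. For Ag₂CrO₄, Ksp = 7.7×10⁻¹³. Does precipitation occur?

Yes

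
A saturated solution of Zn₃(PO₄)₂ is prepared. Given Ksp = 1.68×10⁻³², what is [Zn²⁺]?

5.19×10⁻⁷ M

Zn₃(PO₄)₂(s) ⇌ 3 Zn²⁺(aq) + 2 PO₄³⁻(aq)
For each mole of Zn₃(PO₄)₂ that dissolves per liter, [Zn²⁺] = 3s and [PO₄³⁻] = 2s; let s denote this solubility.
Ksp = [Zn²⁺]^3[PO₄³⁻]^2 = (3s)^3 · (2s)^2 = 108s^5 = 1.68×10⁻³²
s = 1.73×10⁻⁷ M
[Zn²⁺] = 3s = 5.19×10⁻⁷ M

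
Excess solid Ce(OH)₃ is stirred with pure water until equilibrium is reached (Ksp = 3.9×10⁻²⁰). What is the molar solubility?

Ce(OH)₃(s) ⇌ Ce³⁺(aq) + 3 OH⁻(aq)
With molar solubility s: [Ce³⁺] = s, [OH⁻] = 3s.
Ksp = [Ce³⁺][OH⁻]^3 = s · (3s)^3 = 27s^4
27s^4 = 3.9×10⁻²⁰  ⇒  s^4 = 1.4×10⁻²¹
Taking the 4th root, s = 6.2×10⁻⁶ mol L⁻¹.

6.2×10⁻⁶ M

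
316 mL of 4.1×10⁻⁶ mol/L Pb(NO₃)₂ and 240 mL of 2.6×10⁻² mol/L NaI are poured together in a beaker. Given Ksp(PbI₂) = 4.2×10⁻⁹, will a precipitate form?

The combined volume is 556 mL.
[Pb²⁺] = (4.1×10⁻⁶)(316)/556 = 2.3×10⁻⁶ mol/L
[I⁻] = (2.6×10⁻²)(240)/556 = 1.1×10⁻² mol/L
Q = [Pb²⁺][I⁻]^2 = 2.9×10⁻¹⁰
Q = 2.9×10⁻¹⁰ < Ksp = 4.2×10⁻⁹, so the solution is unsaturated and no precipitate forms.

No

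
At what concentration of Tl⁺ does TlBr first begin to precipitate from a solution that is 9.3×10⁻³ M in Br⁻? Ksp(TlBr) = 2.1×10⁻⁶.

A salt starts to precipitate once the ion product Q reaches its Ksp.
TlBr(s) ⇌ Tl⁺(aq) + Br⁻(aq)
Ksp = [Tl⁺][Br⁻] = [Tl⁺](9.3×10⁻³)
[Tl⁺] = 2.1×10⁻⁶ / (9.3×10⁻³) = 2.3×10⁻⁴
[Tl⁺] = 2.3×10⁻⁴ M

2.3×10⁻⁴ M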